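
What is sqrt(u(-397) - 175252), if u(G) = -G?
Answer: I*sqrt(174855) ≈ 418.16*I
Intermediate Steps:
sqrt(u(-397) - 175252) = sqrt(-1*(-397) - 175252) = sqrt(397 - 175252) = sqrt(-174855) = I*sqrt(174855)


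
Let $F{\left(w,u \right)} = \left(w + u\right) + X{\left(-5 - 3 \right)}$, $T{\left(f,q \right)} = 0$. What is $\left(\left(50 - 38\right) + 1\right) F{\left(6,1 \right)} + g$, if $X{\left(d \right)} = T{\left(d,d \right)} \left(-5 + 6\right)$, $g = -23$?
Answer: $68$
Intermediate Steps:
$X{\left(d \right)} = 0$ ($X{\left(d \right)} = 0 \left(-5 + 6\right) = 0 \cdot 1 = 0$)
$F{\left(w,u \right)} = u + w$ ($F{\left(w,u \right)} = \left(w + u\right) + 0 = \left(u + w\right) + 0 = u + w$)
$\left(\left(50 - 38\right) + 1\right) F{\left(6,1 \right)} + g = \left(\left(50 - 38\right) + 1\right) \left(1 + 6\right) - 23 = \left(12 + 1\right) 7 - 23 = 13 \cdot 7 - 23 = 91 - 23 = 68$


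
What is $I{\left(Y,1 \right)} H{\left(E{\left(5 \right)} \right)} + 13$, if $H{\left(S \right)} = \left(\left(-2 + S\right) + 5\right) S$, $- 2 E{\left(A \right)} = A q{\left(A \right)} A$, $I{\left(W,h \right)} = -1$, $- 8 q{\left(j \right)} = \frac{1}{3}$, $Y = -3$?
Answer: $\frac{25727}{2304} \approx 11.166$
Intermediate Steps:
$q{\left(j \right)} = - \frac{1}{24}$ ($q{\left(j \right)} = - \frac{1}{8 \cdot 3} = \left(- \frac{1}{8}\right) \frac{1}{3} = - \frac{1}{24}$)
$E{\left(A \right)} = \frac{A^{2}}{48}$ ($E{\left(A \right)} = - \frac{A \left(- \frac{1}{24}\right) A}{2} = - \frac{- \frac{A}{24} A}{2} = - \frac{\left(- \frac{1}{24}\right) A^{2}}{2} = \frac{A^{2}}{48}$)
$H{\left(S \right)} = S \left(3 + S\right)$ ($H{\left(S \right)} = \left(3 + S\right) S = S \left(3 + S\right)$)
$I{\left(Y,1 \right)} H{\left(E{\left(5 \right)} \right)} + 13 = - \frac{5^{2}}{48} \left(3 + \frac{5^{2}}{48}\right) + 13 = - \frac{1}{48} \cdot 25 \left(3 + \frac{1}{48} \cdot 25\right) + 13 = - \frac{25 \left(3 + \frac{25}{48}\right)}{48} + 13 = - \frac{25 \cdot 169}{48 \cdot 48} + 13 = \left(-1\right) \frac{4225}{2304} + 13 = - \frac{4225}{2304} + 13 = \frac{25727}{2304}$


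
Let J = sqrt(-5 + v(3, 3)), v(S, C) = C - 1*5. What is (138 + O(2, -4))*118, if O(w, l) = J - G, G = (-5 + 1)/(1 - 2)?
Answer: 15812 + 118*I*sqrt(7) ≈ 15812.0 + 312.2*I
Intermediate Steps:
v(S, C) = -5 + C (v(S, C) = C - 5 = -5 + C)
G = 4 (G = -4/(-1) = -4*(-1) = 4)
J = I*sqrt(7) (J = sqrt(-5 + (-5 + 3)) = sqrt(-5 - 2) = sqrt(-7) = I*sqrt(7) ≈ 2.6458*I)
O(w, l) = -4 + I*sqrt(7) (O(w, l) = I*sqrt(7) - 1*4 = I*sqrt(7) - 4 = -4 + I*sqrt(7))
(138 + O(2, -4))*118 = (138 + (-4 + I*sqrt(7)))*118 = (134 + I*sqrt(7))*118 = 15812 + 118*I*sqrt(7)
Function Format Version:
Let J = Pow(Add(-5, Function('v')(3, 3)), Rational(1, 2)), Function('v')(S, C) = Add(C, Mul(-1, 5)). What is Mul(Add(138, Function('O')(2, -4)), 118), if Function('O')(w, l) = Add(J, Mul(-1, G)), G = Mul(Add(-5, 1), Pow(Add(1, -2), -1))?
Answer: Add(15812, Mul(118, I, Pow(7, Rational(1, 2)))) ≈ Add(15812., Mul(312.20, I))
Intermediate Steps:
Function('v')(S, C) = Add(-5, C) (Function('v')(S, C) = Add(C, -5) = Add(-5, C))
G = 4 (G = Mul(-4, Pow(-1, -1)) = Mul(-4, -1) = 4)
J = Mul(I, Pow(7, Rational(1, 2))) (J = Pow(Add(-5, Add(-5, 3)), Rational(1, 2)) = Pow(Add(-5, -2), Rational(1, 2)) = Pow(-7, Rational(1, 2)) = Mul(I, Pow(7, Rational(1, 2))) ≈ Mul(2.6458, I))
Function('O')(w, l) = Add(-4, Mul(I, Pow(7, Rational(1, 2)))) (Function('O')(w, l) = Add(Mul(I, Pow(7, Rational(1, 2))), Mul(-1, 4)) = Add(Mul(I, Pow(7, Rational(1, 2))), -4) = Add(-4, Mul(I, Pow(7, Rational(1, 2)))))
Mul(Add(138, Function('O')(2, -4)), 118) = Mul(Add(138, Add(-4, Mul(I, Pow(7, Rational(1, 2))))), 118) = Mul(Add(134, Mul(I, Pow(7, Rational(1, 2)))), 118) = Add(15812, Mul(118, I, Pow(7, Rational(1, 2))))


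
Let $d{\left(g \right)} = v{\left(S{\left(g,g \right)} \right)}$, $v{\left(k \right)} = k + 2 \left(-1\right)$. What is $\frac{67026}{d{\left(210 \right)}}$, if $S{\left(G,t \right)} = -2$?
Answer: $- \frac{33513}{2} \approx -16757.0$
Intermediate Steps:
$v{\left(k \right)} = -2 + k$ ($v{\left(k \right)} = k - 2 = -2 + k$)
$d{\left(g \right)} = -4$ ($d{\left(g \right)} = -2 - 2 = -4$)
$\frac{67026}{d{\left(210 \right)}} = \frac{67026}{-4} = 67026 \left(- \frac{1}{4}\right) = - \frac{33513}{2}$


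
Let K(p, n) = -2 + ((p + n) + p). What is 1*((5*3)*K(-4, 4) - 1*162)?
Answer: -252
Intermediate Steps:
K(p, n) = -2 + n + 2*p (K(p, n) = -2 + ((n + p) + p) = -2 + (n + 2*p) = -2 + n + 2*p)
1*((5*3)*K(-4, 4) - 1*162) = 1*((5*3)*(-2 + 4 + 2*(-4)) - 1*162) = 1*(15*(-2 + 4 - 8) - 162) = 1*(15*(-6) - 162) = 1*(-90 - 162) = 1*(-252) = -252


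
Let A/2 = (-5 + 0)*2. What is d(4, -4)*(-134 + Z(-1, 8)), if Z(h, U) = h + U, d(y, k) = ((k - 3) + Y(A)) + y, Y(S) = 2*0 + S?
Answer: 2921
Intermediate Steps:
A = -20 (A = 2*((-5 + 0)*2) = 2*(-5*2) = 2*(-10) = -20)
Y(S) = S (Y(S) = 0 + S = S)
d(y, k) = -23 + k + y (d(y, k) = ((k - 3) - 20) + y = ((-3 + k) - 20) + y = (-23 + k) + y = -23 + k + y)
Z(h, U) = U + h
d(4, -4)*(-134 + Z(-1, 8)) = (-23 - 4 + 4)*(-134 + (8 - 1)) = -23*(-134 + 7) = -23*(-127) = 2921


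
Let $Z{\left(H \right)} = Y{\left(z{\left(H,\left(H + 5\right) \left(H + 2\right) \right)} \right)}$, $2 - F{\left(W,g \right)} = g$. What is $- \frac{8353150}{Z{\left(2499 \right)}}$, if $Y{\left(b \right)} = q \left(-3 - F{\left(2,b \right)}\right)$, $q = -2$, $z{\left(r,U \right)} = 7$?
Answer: $\frac{4176575}{2} \approx 2.0883 \cdot 10^{6}$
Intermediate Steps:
$F{\left(W,g \right)} = 2 - g$
$Y{\left(b \right)} = 10 - 2 b$ ($Y{\left(b \right)} = - 2 \left(-3 - \left(2 - b\right)\right) = - 2 \left(-3 + \left(-2 + b\right)\right) = - 2 \left(-5 + b\right) = 10 - 2 b$)
$Z{\left(H \right)} = -4$ ($Z{\left(H \right)} = 10 - 14 = -4$)
$- \frac{8353150}{Z{\left(2499 \right)}} = - \frac{8353150}{-4} = \left(-8353150\right) \left(- \frac{1}{4}\right) = \frac{4176575}{2}$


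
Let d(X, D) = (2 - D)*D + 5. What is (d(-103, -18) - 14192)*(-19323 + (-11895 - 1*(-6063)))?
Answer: 365929785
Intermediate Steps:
d(X, D) = 5 + D*(2 - D) (d(X, D) = D*(2 - D) + 5 = 5 + D*(2 - D))
(d(-103, -18) - 14192)*(-19323 + (-11895 - 1*(-6063))) = ((5 - 1*(-18)² + 2*(-18)) - 14192)*(-19323 + (-11895 - 1*(-6063))) = ((5 - 1*324 - 36) - 14192)*(-19323 + (-11895 + 6063)) = ((5 - 324 - 36) - 14192)*(-19323 - 5832) = (-355 - 14192)*(-25155) = -14547*(-25155) = 365929785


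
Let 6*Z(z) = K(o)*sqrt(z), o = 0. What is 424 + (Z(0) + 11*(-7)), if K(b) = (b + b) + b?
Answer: 347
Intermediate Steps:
K(b) = 3*b (K(b) = 2*b + b = 3*b)
Z(z) = 0 (Z(z) = ((3*0)*sqrt(z))/6 = (0*sqrt(z))/6 = (1/6)*0 = 0)
424 + (Z(0) + 11*(-7)) = 424 + (0 + 11*(-7)) = 424 + (0 - 77) = 424 - 77 = 347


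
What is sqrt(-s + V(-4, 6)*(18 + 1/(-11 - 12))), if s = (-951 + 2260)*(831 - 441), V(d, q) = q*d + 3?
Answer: I*sqrt(270259269)/23 ≈ 714.76*I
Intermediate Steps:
V(d, q) = 3 + d*q (V(d, q) = d*q + 3 = 3 + d*q)
s = 510510 (s = 1309*390 = 510510)
sqrt(-s + V(-4, 6)*(18 + 1/(-11 - 12))) = sqrt(-1*510510 + (3 - 4*6)*(18 + 1/(-11 - 12))) = sqrt(-510510 + (3 - 24)*(18 + 1/(-23))) = sqrt(-510510 - 21*(18 - 1/23)) = sqrt(-510510 - 21*413/23) = sqrt(-510510 - 8673/23) = sqrt(-11750403/23) = I*sqrt(270259269)/23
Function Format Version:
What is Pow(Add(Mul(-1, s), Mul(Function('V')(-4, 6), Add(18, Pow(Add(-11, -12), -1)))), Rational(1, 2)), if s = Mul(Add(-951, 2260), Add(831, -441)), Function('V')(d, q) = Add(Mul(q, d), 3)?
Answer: Mul(Rational(1, 23), I, Pow(270259269, Rational(1, 2))) ≈ Mul(714.76, I)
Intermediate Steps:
Function('V')(d, q) = Add(3, Mul(d, q)) (Function('V')(d, q) = Add(Mul(d, q), 3) = Add(3, Mul(d, q)))
s = 510510 (s = Mul(1309, 390) = 510510)
Pow(Add(Mul(-1, s), Mul(Function('V')(-4, 6), Add(18, Pow(Add(-11, -12), -1)))), Rational(1, 2)) = Pow(Add(Mul(-1, 510510), Mul(Add(3, Mul(-4, 6)), Add(18, Pow(Add(-11, -12), -1)))), Rational(1, 2)) = Pow(Add(-510510, Mul(Add(3, -24), Add(18, Pow(-23, -1)))), Rational(1, 2)) = Pow(Add(-510510, Mul(-21, Add(18, Rational(-1, 23)))), Rational(1, 2)) = Pow(Add(-510510, Mul(-21, Rational(413, 23))), Rational(1, 2)) = Pow(Add(-510510, Rational(-8673, 23)), Rational(1, 2)) = Pow(Rational(-11750403, 23), Rational(1, 2)) = Mul(Rational(1, 23), I, Pow(270259269, Rational(1, 2)))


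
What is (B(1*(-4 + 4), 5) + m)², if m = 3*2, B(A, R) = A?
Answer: 36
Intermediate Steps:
m = 6
(B(1*(-4 + 4), 5) + m)² = (1*(-4 + 4) + 6)² = (1*0 + 6)² = (0 + 6)² = 6² = 36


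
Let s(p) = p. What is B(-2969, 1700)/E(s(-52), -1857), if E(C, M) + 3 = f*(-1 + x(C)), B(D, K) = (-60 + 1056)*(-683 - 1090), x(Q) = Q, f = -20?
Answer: -1765908/1057 ≈ -1670.7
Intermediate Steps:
B(D, K) = -1765908 (B(D, K) = 996*(-1773) = -1765908)
E(C, M) = 17 - 20*C (E(C, M) = -3 - 20*(-1 + C) = -3 + (20 - 20*C) = 17 - 20*C)
B(-2969, 1700)/E(s(-52), -1857) = -1765908/(17 - 20*(-52)) = -1765908/(17 + 1040) = -1765908/1057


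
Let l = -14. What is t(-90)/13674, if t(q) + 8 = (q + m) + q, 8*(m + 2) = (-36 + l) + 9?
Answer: -1561/109392 ≈ -0.014270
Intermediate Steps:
m = -57/8 (m = -2 + ((-36 - 14) + 9)/8 = -2 + (-50 + 9)/8 = -2 + (⅛)*(-41) = -2 - 41/8 = -57/8 ≈ -7.1250)
t(q) = -121/8 + 2*q (t(q) = -8 + ((q - 57/8) + q) = -8 + ((-57/8 + q) + q) = -8 + (-57/8 + 2*q) = -121/8 + 2*q)
t(-90)/13674 = (-121/8 + 2*(-90))/13674 = (-121/8 - 180)*(1/13674) = -1561/8*1/13674 = -1561/109392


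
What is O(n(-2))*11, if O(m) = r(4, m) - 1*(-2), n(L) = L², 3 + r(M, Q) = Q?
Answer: 33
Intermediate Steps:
r(M, Q) = -3 + Q
O(m) = -1 + m (O(m) = (-3 + m) - 1*(-2) = (-3 + m) + 2 = -1 + m)
O(n(-2))*11 = (-1 + (-2)²)*11 = (-1 + 4)*11 = 3*11 = 33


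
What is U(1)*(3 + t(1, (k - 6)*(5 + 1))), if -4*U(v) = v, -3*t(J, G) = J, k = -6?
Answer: -⅔ ≈ -0.66667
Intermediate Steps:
t(J, G) = -J/3
U(v) = -v/4
U(1)*(3 + t(1, (k - 6)*(5 + 1))) = (-¼*1)*(3 - ⅓*1) = -(3 - ⅓)/4 = -¼*8/3 = -⅔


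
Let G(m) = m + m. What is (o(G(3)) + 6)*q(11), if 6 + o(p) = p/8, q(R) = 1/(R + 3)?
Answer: 3/56 ≈ 0.053571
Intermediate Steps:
G(m) = 2*m
q(R) = 1/(3 + R)
o(p) = -6 + p/8
(o(G(3)) + 6)*q(11) = ((-6 + (2*3)/8) + 6)/(3 + 11) = ((-6 + (⅛)*6) + 6)/14 = ((-6 + ¾) + 6)*(1/14) = (-21/4 + 6)*(1/14) = (¾)*(1/14) = 3/56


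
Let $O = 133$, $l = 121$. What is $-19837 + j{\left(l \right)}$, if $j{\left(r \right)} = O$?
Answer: $-19704$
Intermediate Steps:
$j{\left(r \right)} = 133$
$-19837 + j{\left(l \right)} = -19837 + 133 = -19704$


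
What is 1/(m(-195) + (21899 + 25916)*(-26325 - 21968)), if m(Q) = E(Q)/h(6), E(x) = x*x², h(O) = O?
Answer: -2/4620731215 ≈ -4.3283e-10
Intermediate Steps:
E(x) = x³
m(Q) = Q³/6
1/(m(-195) + (21899 + 25916)*(-26325 - 21968)) = 1/((⅙)*(-195)³ + (21899 + 25916)*(-26325 - 21968)) = 1/((⅙)*(-7414875) + 47815*(-48293)) = 1/(-2471625/2 - 2309129795) = 1/(-4620731215/2) = -2/4620731215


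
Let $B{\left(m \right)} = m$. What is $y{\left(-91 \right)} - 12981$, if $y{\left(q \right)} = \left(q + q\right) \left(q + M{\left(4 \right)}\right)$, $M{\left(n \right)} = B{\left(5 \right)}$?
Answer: $2671$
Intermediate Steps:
$M{\left(n \right)} = 5$
$y{\left(q \right)} = 2 q \left(5 + q\right)$ ($y{\left(q \right)} = \left(q + q\right) \left(q + 5\right) = 2 q \left(5 + q\right)$)
$y{\left(-91 \right)} - 12981 = 2 \left(-91\right) \left(5 - 91\right) - 12981 = 2 \left(-91\right) \left(-86\right) - 12981 = 15652 - 12981 = 2671$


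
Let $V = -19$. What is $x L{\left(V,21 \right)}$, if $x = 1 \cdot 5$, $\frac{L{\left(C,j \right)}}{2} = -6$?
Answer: $-60$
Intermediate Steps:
$L{\left(C,j \right)} = -12$ ($L{\left(C,j \right)} = 2 \left(-6\right) = -12$)
$x = 5$
$x L{\left(V,21 \right)} = 5 \left(-12\right) = -60$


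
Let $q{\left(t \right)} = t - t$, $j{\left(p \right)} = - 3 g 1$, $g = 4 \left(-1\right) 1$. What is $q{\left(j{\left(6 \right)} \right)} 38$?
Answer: $0$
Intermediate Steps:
$g = -4$ ($g = \left(-4\right) 1 = -4$)
$j{\left(p \right)} = 12$ ($j{\left(p \right)} = \left(-3\right) \left(-4\right) 1 = 12 \cdot 1 = 12$)
$q{\left(t \right)} = 0$
$q{\left(j{\left(6 \right)} \right)} 38 = 0 \cdot 38 = 0$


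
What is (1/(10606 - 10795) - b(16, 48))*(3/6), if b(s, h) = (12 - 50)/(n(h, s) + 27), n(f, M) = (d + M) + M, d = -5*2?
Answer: 1019/2646 ≈ 0.38511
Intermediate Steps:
d = -10
n(f, M) = -10 + 2*M (n(f, M) = (-10 + M) + M = -10 + 2*M)
b(s, h) = -38/(17 + 2*s) (b(s, h) = (12 - 50)/((-10 + 2*s) + 27) = -38/(17 + 2*s))
(1/(10606 - 10795) - b(16, 48))*(3/6) = (1/(10606 - 10795) - (-38)/(17 + 2*16))*(3/6) = (1/(-189) - (-38)/(17 + 32))*(3*(1/6)) = (-1/189 - (-38)/49)*(1/2) = (-1/189 - 1*(-38/49))*(1/2) = (-1/189 + 38/49)*(1/2) = (1019/1323)*(1/2) = 1019/2646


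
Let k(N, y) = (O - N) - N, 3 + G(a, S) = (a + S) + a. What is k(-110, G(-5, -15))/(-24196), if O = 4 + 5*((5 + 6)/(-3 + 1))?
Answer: -393/48392 ≈ -0.0081212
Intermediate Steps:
O = -47/2 (O = 4 + 5*(11/(-2)) = 4 + 5*(11*(-1/2)) = 4 + 5*(-11/2) = 4 - 55/2 = -47/2 ≈ -23.500)
G(a, S) = -3 + S + 2*a (G(a, S) = -3 + ((a + S) + a) = -3 + ((S + a) + a) = -3 + (S + 2*a) = -3 + S + 2*a)
k(N, y) = -47/2 - 2*N (k(N, y) = (-47/2 - N) - N = -47/2 - 2*N)
k(-110, G(-5, -15))/(-24196) = (-47/2 - 2*(-110))/(-24196) = (-47/2 + 220)*(-1/24196) = (393/2)*(-1/24196) = -393/48392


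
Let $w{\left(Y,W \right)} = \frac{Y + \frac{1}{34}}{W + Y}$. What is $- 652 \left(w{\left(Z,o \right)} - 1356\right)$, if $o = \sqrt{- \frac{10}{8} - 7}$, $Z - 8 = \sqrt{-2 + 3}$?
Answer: $\frac{1787357592}{2023} + \frac{200164 i \sqrt{33}}{6069} \approx 8.8352 \cdot 10^{5} + 189.46 i$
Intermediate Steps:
$Z = 9$ ($Z = 8 + \sqrt{-2 + 3} = 8 + \sqrt{1} = 8 + 1 = 9$)
$o = \frac{i \sqrt{33}}{2}$ ($o = \sqrt{\left(-10\right) \frac{1}{8} - 7} = \sqrt{- \frac{5}{4} - 7} = \sqrt{- \frac{33}{4}} = \frac{i \sqrt{33}}{2} \approx 2.8723 i$)
$w{\left(Y,W \right)} = \frac{\frac{1}{34} + Y}{W + Y}$ ($w{\left(Y,W \right)} = \frac{Y + \frac{1}{34}}{W + Y} = \frac{\frac{1}{34} + Y}{W + Y}$)
$- 652 \left(w{\left(Z,o \right)} - 1356\right) = - 652 \left(\frac{\frac{1}{34} + 9}{\frac{i \sqrt{33}}{2} + 9} - 1356\right) = - 652 \left(\frac{1}{9 + \frac{i \sqrt{33}}{2}} \cdot \frac{307}{34} - 1356\right) = - 652 \left(\frac{307}{34 \left(9 + \frac{i \sqrt{33}}{2}\right)} - 1356\right) = - 652 \left(-1356 + \frac{307}{34 \left(9 + \frac{i \sqrt{33}}{2}\right)}\right) = 884112 - \frac{100082}{17 \left(9 + \frac{i \sqrt{33}}{2}\right)}$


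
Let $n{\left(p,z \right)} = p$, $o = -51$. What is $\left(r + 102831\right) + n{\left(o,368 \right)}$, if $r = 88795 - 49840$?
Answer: $141735$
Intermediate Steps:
$r = 38955$ ($r = 88795 - 49840 = 38955$)
$\left(r + 102831\right) + n{\left(o,368 \right)} = \left(38955 + 102831\right) - 51 = 141786 - 51 = 141735$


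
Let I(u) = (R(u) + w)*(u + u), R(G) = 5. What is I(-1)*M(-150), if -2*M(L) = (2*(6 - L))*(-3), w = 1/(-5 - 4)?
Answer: -4576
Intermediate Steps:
w = -1/9 (w = 1/(-9) = -1/9 ≈ -0.11111)
M(L) = 18 - 3*L (M(L) = -2*(6 - L)*(-3)/2 = -(12 - 2*L)*(-3)/2 = -(-36 + 6*L)/2 = 18 - 3*L)
I(u) = 88*u/9 (I(u) = (5 - 1/9)*(u + u) = 44*(2*u)/9 = 88*u/9)
I(-1)*M(-150) = ((88/9)*(-1))*(18 - 3*(-150)) = -88*(18 + 450)/9 = -88/9*468 = -4576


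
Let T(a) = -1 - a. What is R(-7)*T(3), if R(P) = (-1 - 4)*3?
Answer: 60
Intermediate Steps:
R(P) = -15 (R(P) = -5*3 = -15)
R(-7)*T(3) = -15*(-1 - 1*3) = -15*(-1 - 3) = -15*(-4) = 60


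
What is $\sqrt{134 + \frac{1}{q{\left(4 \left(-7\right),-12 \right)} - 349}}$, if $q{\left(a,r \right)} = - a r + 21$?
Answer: $\frac{5 \sqrt{590794}}{332} \approx 11.576$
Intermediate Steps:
$q{\left(a,r \right)} = 21 - a r$ ($q{\left(a,r \right)} = - a r + 21 = 21 - a r$)
$\sqrt{134 + \frac{1}{q{\left(4 \left(-7\right),-12 \right)} - 349}} = \sqrt{134 + \frac{1}{\left(21 - 4 \left(-7\right) \left(-12\right)\right) - 349}} = \sqrt{134 + \frac{1}{\left(21 - \left(-28\right) \left(-12\right)\right) - 349}} = \sqrt{134 + \frac{1}{\left(21 - 336\right) - 349}} = \sqrt{134 + \frac{1}{-315 - 349}} = \sqrt{134 + \frac{1}{-664}} = \sqrt{134 - \frac{1}{664}} = \sqrt{\frac{88975}{664}} = \frac{5 \sqrt{590794}}{332}$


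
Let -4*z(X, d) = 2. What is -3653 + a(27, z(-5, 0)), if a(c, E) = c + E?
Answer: -7253/2 ≈ -3626.5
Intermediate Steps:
z(X, d) = -½ (z(X, d) = -¼*2 = -½)
a(c, E) = E + c
-3653 + a(27, z(-5, 0)) = -3653 + (-½ + 27) = -3653 + 53/2 = -7253/2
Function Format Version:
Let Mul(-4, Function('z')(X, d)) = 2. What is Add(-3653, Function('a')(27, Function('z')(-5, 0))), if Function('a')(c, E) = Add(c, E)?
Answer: Rational(-7253, 2) ≈ -3626.5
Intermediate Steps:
Function('z')(X, d) = Rational(-1, 2) (Function('z')(X, d) = Mul(Rational(-1, 4), 2) = Rational(-1, 2))
Function('a')(c, E) = Add(E, c)
Add(-3653, Function('a')(27, Function('z')(-5, 0))) = Add(-3653, Add(Rational(-1, 2), 27)) = Add(-3653, Rational(53, 2)) = Rational(-7253, 2)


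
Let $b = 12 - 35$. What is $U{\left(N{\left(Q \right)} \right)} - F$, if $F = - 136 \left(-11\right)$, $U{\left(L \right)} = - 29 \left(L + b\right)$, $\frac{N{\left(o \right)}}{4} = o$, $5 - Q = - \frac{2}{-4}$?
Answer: $-1351$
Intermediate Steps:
$b = -23$
$Q = \frac{9}{2}$ ($Q = 5 - - \frac{2}{-4} = 5 - \left(-2\right) \left(- \frac{1}{4}\right) = 5 - \frac{1}{2} = \frac{9}{2} \approx 4.5$)
$N{\left(o \right)} = 4 o$
$U{\left(L \right)} = 667 - 29 L$ ($U{\left(L \right)} = - 29 \left(L - 23\right) = - 29 \left(-23 + L\right) = 667 - 29 L$)
$F = 1496$ ($F = \left(-1\right) \left(-1496\right) = 1496$)
$U{\left(N{\left(Q \right)} \right)} - F = \left(667 - 29 \cdot 4 \cdot \frac{9}{2}\right) - 1496 = \left(667 - 522\right) - 1496 = 145 - 1496 = -1351$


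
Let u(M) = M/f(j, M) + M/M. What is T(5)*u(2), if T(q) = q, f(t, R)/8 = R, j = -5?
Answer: 45/8 ≈ 5.6250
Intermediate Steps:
f(t, R) = 8*R
u(M) = 9/8 (u(M) = M/((8*M)) + M/M = M*(1/(8*M)) + 1 = ⅛ + 1 = 9/8)
T(5)*u(2) = 5*(9/8) = 45/8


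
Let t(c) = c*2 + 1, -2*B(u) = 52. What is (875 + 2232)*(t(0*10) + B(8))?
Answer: -77675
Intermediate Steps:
B(u) = -26 (B(u) = -½*52 = -26)
t(c) = 1 + 2*c (t(c) = 2*c + 1 = 1 + 2*c)
(875 + 2232)*(t(0*10) + B(8)) = (875 + 2232)*((1 + 2*(0*10)) - 26) = 3107*((1 + 2*0) - 26) = 3107*((1 + 0) - 26) = 3107*(1 - 26) = 3107*(-25) = -77675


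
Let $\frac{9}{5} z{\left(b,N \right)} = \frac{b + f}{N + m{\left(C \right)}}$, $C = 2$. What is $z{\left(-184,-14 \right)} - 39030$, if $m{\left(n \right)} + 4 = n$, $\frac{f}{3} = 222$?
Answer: $- \frac{2811365}{72} \approx -39047.0$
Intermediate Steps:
$f = 666$ ($f = 3 \cdot 222 = 666$)
$m{\left(n \right)} = -4 + n$
$z{\left(b,N \right)} = \frac{5 \left(666 + b\right)}{9 \left(-2 + N\right)}$ ($z{\left(b,N \right)} = \frac{5 \frac{b + 666}{N + \left(-4 + 2\right)}}{9} = \frac{5 \frac{666 + b}{N - 2}}{9} = \frac{5 \frac{666 + b}{-2 + N}}{9} = \frac{5 \left(666 + b\right)}{9 \left(-2 + N\right)}$)
$z{\left(-184,-14 \right)} - 39030 = \frac{5 \left(666 - 184\right)}{9 \left(-2 - 14\right)} - 39030 = \frac{5}{9} \frac{1}{-16} \cdot 482 - 39030 = \frac{5}{9} \left(- \frac{1}{16}\right) 482 - 39030 = - \frac{1205}{72} - 39030 = - \frac{2811365}{72}$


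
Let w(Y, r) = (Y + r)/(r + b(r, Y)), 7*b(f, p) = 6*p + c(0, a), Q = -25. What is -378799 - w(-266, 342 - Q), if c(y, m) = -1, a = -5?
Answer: -368193335/972 ≈ -3.7880e+5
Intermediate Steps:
b(f, p) = -1/7 + 6*p/7 (b(f, p) = (6*p - 1)/7 = (-1 + 6*p)/7 = -1/7 + 6*p/7)
w(Y, r) = (Y + r)/(-1/7 + r + 6*Y/7) (w(Y, r) = (Y + r)/(r + (-1/7 + 6*Y/7)) = (Y + r)/(-1/7 + r + 6*Y/7))
-378799 - w(-266, 342 - Q) = -378799 - 7*(-266 + (342 - 1*(-25)))/(-1 + 6*(-266) + 7*(342 - 1*(-25))) = -378799 - 7*(-266 + (342 + 25))/(-1 - 1596 + 7*(342 + 25)) = -378799 - 7*(-266 + 367)/(-1 - 1596 + 7*367) = -378799 - 7*101/(-1 - 1596 + 2569) = -378799 - 7*101/972 = -378799 - 1*707/972 = -378799 - 707/972 = -368193335/972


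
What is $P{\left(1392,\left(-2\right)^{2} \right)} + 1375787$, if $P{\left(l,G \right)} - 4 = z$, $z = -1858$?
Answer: $1373933$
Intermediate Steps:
$P{\left(l,G \right)} = -1854$ ($P{\left(l,G \right)} = 4 - 1858 = -1854$)
$P{\left(1392,\left(-2\right)^{2} \right)} + 1375787 = -1854 + 1375787 = 1373933$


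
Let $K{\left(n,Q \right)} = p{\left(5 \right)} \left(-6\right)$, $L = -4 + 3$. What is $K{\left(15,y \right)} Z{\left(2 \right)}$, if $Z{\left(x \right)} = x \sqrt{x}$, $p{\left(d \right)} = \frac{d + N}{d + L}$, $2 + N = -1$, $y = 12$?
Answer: $- 6 \sqrt{2} \approx -8.4853$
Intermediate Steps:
$L = -1$
$N = -3$ ($N = -2 - 1 = -3$)
$p{\left(d \right)} = \frac{-3 + d}{-1 + d}$ ($p{\left(d \right)} = \frac{d - 3}{d - 1} = \frac{-3 + d}{-1 + d}$)
$K{\left(n,Q \right)} = -3$ ($K{\left(n,Q \right)} = \frac{-3 + 5}{-1 + 5} \left(-6\right) = \frac{1}{4} \cdot 2 \left(-6\right) = \frac{1}{2} \left(-6\right) = -3$)
$Z{\left(x \right)} = x^{\frac{3}{2}}$
$K{\left(15,y \right)} Z{\left(2 \right)} = - 3 \cdot 2^{\frac{3}{2}} = - 3 \cdot 2 \sqrt{2} = - 6 \sqrt{2}$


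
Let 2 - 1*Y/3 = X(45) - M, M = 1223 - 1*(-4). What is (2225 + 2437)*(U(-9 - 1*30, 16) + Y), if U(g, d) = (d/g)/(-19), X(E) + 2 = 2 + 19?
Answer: 4180020684/247 ≈ 1.6923e+7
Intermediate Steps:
X(E) = 19 (X(E) = -2 + (2 + 19) = -2 + 21 = 19)
U(g, d) = -d/(19*g) (U(g, d) = (d/g)*(-1/19) = -d/(19*g))
M = 1227 (M = 1223 + 4 = 1227)
Y = 3630 (Y = 6 - 3*(19 - 1*1227) = 6 - 3*(19 - 1227) = 6 - 3*(-1208) = 6 + 3624 = 3630)
(2225 + 2437)*(U(-9 - 1*30, 16) + Y) = (2225 + 2437)*(-1/19*16/(-9 - 1*30) + 3630) = 4662*(-1/19*16/(-9 - 30) + 3630) = 4662*(-1/19*16/(-39) + 3630) = 4662*(-1/19*16*(-1/39) + 3630) = 4662*(16/741 + 3630) = 4662*(2689846/741) = 4180020684/247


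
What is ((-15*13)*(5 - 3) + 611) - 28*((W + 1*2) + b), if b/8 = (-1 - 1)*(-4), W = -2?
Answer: -1571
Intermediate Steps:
b = 64 (b = 8*((-1 - 1)*(-4)) = 8*(-2*(-4)) = 8*8 = 64)
((-15*13)*(5 - 3) + 611) - 28*((W + 1*2) + b) = ((-15*13)*(5 - 3) + 611) - 28*((-2 + 1*2) + 64) = (-195*2 + 611) - 28*((-2 + 2) + 64) = (-390 + 611) - 28*(0 + 64) = 221 - 28*64 = 221 - 1792 = -1571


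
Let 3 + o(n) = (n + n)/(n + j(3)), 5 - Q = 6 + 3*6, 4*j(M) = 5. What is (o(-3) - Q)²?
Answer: 18496/49 ≈ 377.47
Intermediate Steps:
j(M) = 5/4 (j(M) = (¼)*5 = 5/4)
Q = -19 (Q = 5 - (6 + 3*6) = 5 - (6 + 18) = 5 - 1*24 = 5 - 24 = -19)
o(n) = -3 + 2*n/(5/4 + n) (o(n) = -3 + (n + n)/(n + 5/4) = -3 + (2*n)/(5/4 + n) = -3 + 2*n/(5/4 + n))
(o(-3) - Q)² = ((-15 - 4*(-3))/(5 + 4*(-3)) - 1*(-19))² = ((-15 + 12)/(5 - 12) + 19)² = (-3/(-7) + 19)² = (-⅐*(-3) + 19)² = (3/7 + 19)² = (136/7)² = 18496/49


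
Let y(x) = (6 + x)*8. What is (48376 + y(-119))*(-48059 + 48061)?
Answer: 94944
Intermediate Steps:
y(x) = 48 + 8*x
(48376 + y(-119))*(-48059 + 48061) = (48376 + (48 + 8*(-119)))*(-48059 + 48061) = (48376 + (48 - 952))*2 = (48376 - 904)*2 = 47472*2 = 94944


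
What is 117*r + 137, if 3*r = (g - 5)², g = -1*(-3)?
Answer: 293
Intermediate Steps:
g = 3
r = 4/3 (r = (3 - 5)²/3 = (⅓)*(-2)² = (⅓)*4 = 4/3 ≈ 1.3333)
117*r + 137 = 117*(4/3) + 137 = 156 + 137 = 293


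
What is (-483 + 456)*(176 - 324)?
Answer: 3996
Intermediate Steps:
(-483 + 456)*(176 - 324) = -27*(-148) = 3996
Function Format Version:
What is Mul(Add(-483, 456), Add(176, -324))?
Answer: 3996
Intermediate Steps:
Mul(Add(-483, 456), Add(176, -324)) = Mul(-27, -148) = 3996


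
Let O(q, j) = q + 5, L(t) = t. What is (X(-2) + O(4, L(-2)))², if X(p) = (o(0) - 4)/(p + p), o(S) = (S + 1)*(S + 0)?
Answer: 100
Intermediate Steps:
o(S) = S*(1 + S) (o(S) = (1 + S)*S = S*(1 + S))
O(q, j) = 5 + q
X(p) = -2/p (X(p) = (0*(1 + 0) - 4)/(p + p) = (0*1 - 4)/((2*p)) = (1/(2*p))*(0 - 4) = (1/(2*p))*(-4) = -2/p)
(X(-2) + O(4, L(-2)))² = (-2/(-2) + (5 + 4))² = (-2*(-½) + 9)² = (1 + 9)² = 10² = 100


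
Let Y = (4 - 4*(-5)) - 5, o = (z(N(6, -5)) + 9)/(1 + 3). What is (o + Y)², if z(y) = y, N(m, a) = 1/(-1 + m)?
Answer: 45369/100 ≈ 453.69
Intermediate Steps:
o = 23/10 (o = (1/(-1 + 6) + 9)/(1 + 3) = (1/5 + 9)/4 = (⅕ + 9)*(¼) = (46/5)*(¼) = 23/10 ≈ 2.3000)
Y = 19 (Y = (4 + 20) - 5 = 24 - 5 = 19)
(o + Y)² = (23/10 + 19)² = (213/10)² = 45369/100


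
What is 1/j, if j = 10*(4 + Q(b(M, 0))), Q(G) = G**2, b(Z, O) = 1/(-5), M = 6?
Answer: 5/202 ≈ 0.024752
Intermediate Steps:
b(Z, O) = -1/5
j = 202/5 (j = 10*(4 + (-1/5)**2) = 10*(4 + 1/25) = 10*(101/25) = 202/5 ≈ 40.400)
1/j = 1/(202/5) = 5/202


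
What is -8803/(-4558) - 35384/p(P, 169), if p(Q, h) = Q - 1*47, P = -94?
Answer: 162521495/642678 ≈ 252.88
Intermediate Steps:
p(Q, h) = -47 + Q (p(Q, h) = Q - 47 = -47 + Q)
-8803/(-4558) - 35384/p(P, 169) = -8803/(-4558) - 35384/(-47 - 94) = -8803*(-1/4558) - 35384/(-141) = 8803/4558 - 35384*(-1/141) = 8803/4558 + 35384/141 = 162521495/642678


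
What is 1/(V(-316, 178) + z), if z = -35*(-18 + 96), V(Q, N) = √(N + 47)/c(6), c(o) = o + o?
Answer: -4/10915 ≈ -0.00036647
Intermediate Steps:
c(o) = 2*o
V(Q, N) = √(47 + N)/12 (V(Q, N) = √(N + 47)/((2*6)) = √(47 + N)/12)
z = -2730 (z = -35*78 = -2730)
1/(V(-316, 178) + z) = 1/(√(47 + 178)/12 - 2730) = 1/(√225/12 - 2730) = 1/((1/12)*15 - 2730) = 1/(5/4 - 2730) = 1/(-10915/4) = -4/10915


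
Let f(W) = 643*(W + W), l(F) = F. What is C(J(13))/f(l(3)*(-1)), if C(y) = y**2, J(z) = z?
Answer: -169/3858 ≈ -0.043805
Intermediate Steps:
f(W) = 1286*W (f(W) = 643*(2*W) = 1286*W)
C(J(13))/f(l(3)*(-1)) = 13**2/((1286*(3*(-1)))) = 169/((1286*(-3))) = 169/(-3858) = 169*(-1/3858) = -169/3858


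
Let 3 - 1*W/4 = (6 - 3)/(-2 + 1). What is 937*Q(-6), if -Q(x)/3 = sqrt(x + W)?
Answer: -8433*sqrt(2) ≈ -11926.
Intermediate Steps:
W = 24 (W = 12 - 4*(6 - 3)/(-2 + 1) = 12 - 12/(-1) = 12 - 12*(-1) = 12 - 4*(-3) = 12 + 12 = 24)
Q(x) = -3*sqrt(24 + x) (Q(x) = -3*sqrt(x + 24) = -3*sqrt(24 + x))
937*Q(-6) = 937*(-3*sqrt(24 - 6)) = 937*(-9*sqrt(2)) = -8433*sqrt(2)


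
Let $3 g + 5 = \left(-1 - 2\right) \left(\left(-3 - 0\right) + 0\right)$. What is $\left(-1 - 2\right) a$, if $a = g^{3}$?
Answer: $- \frac{64}{9} \approx -7.1111$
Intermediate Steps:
$g = \frac{4}{3}$ ($g = - \frac{5}{3} + \frac{\left(-1 - 2\right) \left(\left(-3 - 0\right) + 0\right)}{3} = - \frac{5}{3} + \frac{\left(-3\right) \left(\left(-3 + 0\right) + 0\right)}{3} = - \frac{5}{3} + \frac{\left(-3\right) \left(-3 + 0\right)}{3} = - \frac{5}{3} + \frac{\left(-3\right) \left(-3\right)}{3} = - \frac{5}{3} + \frac{1}{3} \cdot 9 = - \frac{5}{3} + 3 = \frac{4}{3} \approx 1.3333$)
$a = \frac{64}{27}$ ($a = \left(\frac{4}{3}\right)^{3} = \frac{64}{27} \approx 2.3704$)
$\left(-1 - 2\right) a = \left(-1 - 2\right) \frac{64}{27} = \left(-3\right) \frac{64}{27} = - \frac{64}{9}$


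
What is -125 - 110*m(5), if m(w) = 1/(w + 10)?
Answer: -397/3 ≈ -132.33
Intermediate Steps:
m(w) = 1/(10 + w)
-125 - 110*m(5) = -125 - 110/(10 + 5) = -125 - 110/15 = -125 - 110*1/15 = -125 - 22/3 = -397/3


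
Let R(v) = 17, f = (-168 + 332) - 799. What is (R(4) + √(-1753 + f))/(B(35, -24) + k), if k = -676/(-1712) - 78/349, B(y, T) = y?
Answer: 2539324/5253617 + 298744*I*√597/5253617 ≈ 0.48335 + 1.3894*I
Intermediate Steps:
f = -635 (f = 164 - 799 = -635)
k = 25597/149372 (k = -676*(-1/1712) - 78*1/349 = 169/428 - 78/349 = 25597/149372 ≈ 0.17136)
(R(4) + √(-1753 + f))/(B(35, -24) + k) = (17 + √(-1753 - 635))/(35 + 25597/149372) = (17 + √(-2388))/(5253617/149372) = (17 + 2*I*√597)*(149372/5253617) = 2539324/5253617 + 298744*I*√597/5253617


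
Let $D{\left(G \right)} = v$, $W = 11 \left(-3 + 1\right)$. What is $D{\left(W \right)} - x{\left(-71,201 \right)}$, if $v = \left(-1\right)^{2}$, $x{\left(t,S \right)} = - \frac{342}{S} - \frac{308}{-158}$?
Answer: $\frac{3981}{5293} \approx 0.75213$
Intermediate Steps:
$x{\left(t,S \right)} = \frac{154}{79} - \frac{342}{S}$ ($x{\left(t,S \right)} = - \frac{342}{S} - - \frac{154}{79} = - \frac{342}{S} + \frac{154}{79} = \frac{154}{79} - \frac{342}{S}$)
$W = -22$ ($W = 11 \left(-2\right) = -22$)
$v = 1$
$D{\left(G \right)} = 1$
$D{\left(W \right)} - x{\left(-71,201 \right)} = 1 - \left(\frac{154}{79} - \frac{342}{201}\right) = 1 - \left(\frac{154}{79} - \frac{114}{67}\right) = 1 - \frac{1312}{5293} = \frac{3981}{5293}$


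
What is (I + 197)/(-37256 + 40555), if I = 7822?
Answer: 8019/3299 ≈ 2.4307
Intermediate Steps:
(I + 197)/(-37256 + 40555) = (7822 + 197)/(-37256 + 40555) = 8019/3299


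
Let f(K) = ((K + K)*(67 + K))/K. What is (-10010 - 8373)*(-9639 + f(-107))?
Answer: 178664377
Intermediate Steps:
f(K) = 134 + 2*K (f(K) = ((2*K)*(67 + K))/K = (2*K*(67 + K))/K = 134 + 2*K)
(-10010 - 8373)*(-9639 + f(-107)) = (-10010 - 8373)*(-9639 + (134 + 2*(-107))) = -18383*(-9639 + (134 - 214)) = -18383*(-9639 - 80) = -18383*(-9719) = 178664377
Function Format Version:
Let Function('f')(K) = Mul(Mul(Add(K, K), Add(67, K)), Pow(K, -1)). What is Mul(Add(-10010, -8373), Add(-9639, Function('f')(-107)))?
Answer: 178664377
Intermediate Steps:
Function('f')(K) = Add(134, Mul(2, K)) (Function('f')(K) = Mul(Mul(Mul(2, K), Add(67, K)), Pow(K, -1)) = Mul(Mul(2, K, Add(67, K)), Pow(K, -1)) = Add(134, Mul(2, K)))
Mul(Add(-10010, -8373), Add(-9639, Function('f')(-107))) = Mul(Add(-10010, -8373), Add(-9639, Add(134, Mul(2, -107)))) = Mul(-18383, Add(-9639, Add(134, -214))) = Mul(-18383, Add(-9639, -80)) = Mul(-18383, -9719) = 178664377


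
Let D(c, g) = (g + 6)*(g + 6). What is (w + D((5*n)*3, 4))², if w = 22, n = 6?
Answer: 14884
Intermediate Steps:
D(c, g) = (6 + g)² (D(c, g) = (6 + g)*(6 + g) = (6 + g)²)
(w + D((5*n)*3, 4))² = (22 + (6 + 4)²)² = (22 + 10²)² = (22 + 100)² = 122² = 14884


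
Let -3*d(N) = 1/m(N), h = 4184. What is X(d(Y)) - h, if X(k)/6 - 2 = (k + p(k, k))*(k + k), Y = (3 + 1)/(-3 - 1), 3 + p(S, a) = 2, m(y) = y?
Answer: -12524/3 ≈ -4174.7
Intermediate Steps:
p(S, a) = -1 (p(S, a) = -3 + 2 = -1)
Y = -1 (Y = 4/(-4) = 4*(-1/4) = -1)
d(N) = -1/(3*N)
X(k) = 12 + 12*k*(-1 + k) (X(k) = 12 + 6*((k - 1)*(k + k)) = 12 + 6*((-1 + k)*(2*k)) = 12 + 6*(2*k*(-1 + k)) = 12 + 12*k*(-1 + k))
X(d(Y)) - h = (12 - (-4)/(-1) + 12*(-1/3/(-1))**2) - 1*4184 = (12 - (-4)*(-1) + 12*(-1/3*(-1))**2) - 4184 = (12 - 12*1/3 + 12*(1/3)**2) - 4184 = (12 - 4 + 12*(1/9)) - 4184 = (12 - 4 + 4/3) - 4184 = 28/3 - 4184 = -12524/3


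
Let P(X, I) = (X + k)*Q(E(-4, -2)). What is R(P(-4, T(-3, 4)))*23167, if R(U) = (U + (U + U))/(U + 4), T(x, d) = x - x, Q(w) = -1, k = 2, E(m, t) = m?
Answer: 23167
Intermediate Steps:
T(x, d) = 0
P(X, I) = -2 - X (P(X, I) = (X + 2)*(-1) = (2 + X)*(-1) = -2 - X)
R(U) = 3*U/(4 + U) (R(U) = (U + 2*U)/(4 + U) = (3*U)/(4 + U) = 3*U/(4 + U))
R(P(-4, T(-3, 4)))*23167 = (3*(-2 - 1*(-4))/(4 + (-2 - 1*(-4))))*23167 = (3*(-2 + 4)/(4 + (-2 + 4)))*23167 = (3*2/(4 + 2))*23167 = (3*2/6)*23167 = (3*2*(⅙))*23167 = 1*23167 = 23167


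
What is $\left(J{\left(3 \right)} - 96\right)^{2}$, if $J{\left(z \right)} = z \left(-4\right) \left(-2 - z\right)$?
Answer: $1296$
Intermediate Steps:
$J{\left(z \right)} = - 4 z \left(-2 - z\right)$
$\left(J{\left(3 \right)} - 96\right)^{2} = \left(4 \cdot 3 \left(2 + 3\right) - 96\right)^{2} = \left(4 \cdot 3 \cdot 5 - 96\right)^{2} = \left(60 - 96\right)^{2} = \left(-36\right)^{2} = 1296$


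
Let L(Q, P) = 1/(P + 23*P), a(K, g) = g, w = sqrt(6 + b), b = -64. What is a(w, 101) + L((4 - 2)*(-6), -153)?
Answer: 370871/3672 ≈ 101.00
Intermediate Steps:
w = I*sqrt(58) (w = sqrt(6 - 64) = sqrt(-58) = I*sqrt(58) ≈ 7.6158*I)
L(Q, P) = 1/(24*P)
a(w, 101) + L((4 - 2)*(-6), -153) = 101 + (1/24)/(-153) = 101 + (1/24)*(-1/153) = 101 - 1/3672 = 370871/3672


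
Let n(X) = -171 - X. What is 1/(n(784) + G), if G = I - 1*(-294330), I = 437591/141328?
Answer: 12848/3769321781 ≈ 3.4086e-6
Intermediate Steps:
I = 39781/12848 (I = 437591*(1/141328) = 39781/12848 ≈ 3.0963)
G = 3781591621/12848 (G = 39781/12848 - 1*(-294330) = 39781/12848 + 294330 = 3781591621/12848 ≈ 2.9433e+5)
1/(n(784) + G) = 1/((-171 - 1*784) + 3781591621/12848) = 1/((-171 - 784) + 3781591621/12848) = 1/(-955 + 3781591621/12848) = 1/(3769321781/12848) = 12848/3769321781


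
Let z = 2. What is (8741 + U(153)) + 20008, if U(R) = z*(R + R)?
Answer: 29361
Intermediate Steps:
U(R) = 4*R (U(R) = 2*(R + R) = 2*(2*R) = 4*R)
(8741 + U(153)) + 20008 = (8741 + 4*153) + 20008 = (8741 + 612) + 20008 = 9353 + 20008 = 29361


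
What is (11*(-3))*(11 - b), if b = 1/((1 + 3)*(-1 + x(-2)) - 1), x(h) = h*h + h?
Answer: -352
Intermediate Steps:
x(h) = h + h**2 (x(h) = h**2 + h = h + h**2)
b = 1/3 (b = 1/((1 + 3)*(-1 - 2*(1 - 2)) - 1) = 1/(4*(-1 - 2*(-1)) - 1) = 1/(4*(-1 + 2) - 1) = 1/(4*1 - 1) = 1/(4 - 1) = 1/3 ≈ 0.33333)
(11*(-3))*(11 - b) = (11*(-3))*(11 - 1*1/3) = -33*(11 - 1/3) = -33*32/3 = -352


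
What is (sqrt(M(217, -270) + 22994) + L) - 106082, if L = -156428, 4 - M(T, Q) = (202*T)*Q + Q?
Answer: -262510 + 4*sqrt(741153) ≈ -2.5907e+5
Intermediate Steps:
M(T, Q) = 4 - Q - 202*Q*T (M(T, Q) = 4 - ((202*T)*Q + Q) = 4 - (202*Q*T + Q) = 4 - (Q + 202*Q*T) = 4 + (-Q - 202*Q*T) = 4 - Q - 202*Q*T)
(sqrt(M(217, -270) + 22994) + L) - 106082 = (sqrt((4 - 1*(-270) - 202*(-270)*217) + 22994) - 156428) - 106082 = (sqrt((4 + 270 + 11835180) + 22994) - 156428) - 106082 = (sqrt(11835454 + 22994) - 156428) - 106082 = (sqrt(11858448) - 156428) - 106082 = (4*sqrt(741153) - 156428) - 106082 = (-156428 + 4*sqrt(741153)) - 106082 = -262510 + 4*sqrt(741153)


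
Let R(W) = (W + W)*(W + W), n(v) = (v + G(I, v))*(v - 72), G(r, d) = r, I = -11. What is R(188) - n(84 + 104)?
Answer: 120844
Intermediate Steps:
n(v) = (-72 + v)*(-11 + v) (n(v) = (v - 11)*(v - 72) = (-11 + v)*(-72 + v) = (-72 + v)*(-11 + v))
R(W) = 4*W² (R(W) = (2*W)*(2*W) = 4*W²)
R(188) - n(84 + 104) = 4*188² - (792 + (84 + 104)² - 83*(84 + 104)) = 4*35344 - (792 + 188² - 83*188) = 141376 - (792 + 35344 - 15604) = 141376 - 1*20532 = 141376 - 20532 = 120844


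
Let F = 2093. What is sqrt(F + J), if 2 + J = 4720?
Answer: 7*sqrt(139) ≈ 82.529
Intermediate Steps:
J = 4718 (J = -2 + 4720 = 4718)
sqrt(F + J) = sqrt(2093 + 4718) = sqrt(6811) = 7*sqrt(139)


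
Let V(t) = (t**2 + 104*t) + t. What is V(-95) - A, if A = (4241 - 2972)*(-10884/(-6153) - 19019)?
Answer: 49494560279/2051 ≈ 2.4132e+7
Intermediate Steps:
V(t) = t**2 + 105*t
A = -49496508729/2051 (A = 1269*(-10884*(-1/6153) - 19019) = 1269*(3628/2051 - 19019) = 1269*(-39004341/2051) = -49496508729/2051 ≈ -2.4133e+7)
V(-95) - A = -95*(105 - 95) - 1*(-49496508729/2051) = -95*10 + 49496508729/2051 = -950 + 49496508729/2051 = 49494560279/2051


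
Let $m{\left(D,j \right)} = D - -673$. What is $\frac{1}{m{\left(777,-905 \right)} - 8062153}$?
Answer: $- \frac{1}{8060703} \approx -1.2406 \cdot 10^{-7}$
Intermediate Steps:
$m{\left(D,j \right)} = 673 + D$ ($m{\left(D,j \right)} = D + 673 = 673 + D$)
$\frac{1}{m{\left(777,-905 \right)} - 8062153} = \frac{1}{\left(673 + 777\right) - 8062153} = \frac{1}{1450 - 8062153} = \frac{1}{-8060703} = - \frac{1}{8060703}$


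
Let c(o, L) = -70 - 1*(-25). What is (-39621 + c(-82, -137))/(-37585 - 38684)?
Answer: 13222/25423 ≈ 0.52008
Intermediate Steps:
c(o, L) = -45 (c(o, L) = -70 + 25 = -45)
(-39621 + c(-82, -137))/(-37585 - 38684) = (-39621 - 45)/(-37585 - 38684) = -39666/(-76269) = -39666*(-1/76269) = 13222/25423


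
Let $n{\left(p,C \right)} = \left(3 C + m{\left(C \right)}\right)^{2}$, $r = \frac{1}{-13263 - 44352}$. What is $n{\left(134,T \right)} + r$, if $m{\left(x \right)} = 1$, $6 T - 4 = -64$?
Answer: $\frac{48454214}{57615} \approx 841.0$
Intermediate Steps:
$T = -10$ ($T = \frac{2}{3} + \frac{1}{6} \left(-64\right) = \frac{2}{3} - \frac{32}{3} = -10$)
$r = - \frac{1}{57615}$ ($r = \frac{1}{-57615} = - \frac{1}{57615} \approx -1.7357 \cdot 10^{-5}$)
$n{\left(p,C \right)} = \left(1 + 3 C\right)^{2}$ ($n{\left(p,C \right)} = \left(3 C + 1\right)^{2} = \left(1 + 3 C\right)^{2}$)
$n{\left(134,T \right)} + r = \left(1 + 3 \left(-10\right)\right)^{2} - \frac{1}{57615} = \left(1 - 30\right)^{2} - \frac{1}{57615} = \left(-29\right)^{2} - \frac{1}{57615} = 841 - \frac{1}{57615} = \frac{48454214}{57615}$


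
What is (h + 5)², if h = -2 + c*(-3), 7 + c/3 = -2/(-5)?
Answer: 97344/25 ≈ 3893.8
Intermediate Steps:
c = -99/5 (c = -21 + 3*(-2/(-5)) = -21 + 3*(-2*(-⅕)) = -21 + 3*(⅖) = -21 + 6/5 = -99/5 ≈ -19.800)
h = 287/5 (h = -2 - 99/5*(-3) = -2 + 297/5 = 287/5 ≈ 57.400)
(h + 5)² = (287/5 + 5)² = (312/5)² = 97344/25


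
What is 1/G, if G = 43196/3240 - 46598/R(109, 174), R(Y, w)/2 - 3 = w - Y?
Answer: -27540/9068929 ≈ -0.0030367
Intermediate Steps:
R(Y, w) = 6 - 2*Y + 2*w (R(Y, w) = 6 + 2*(w - Y) = 6 + (-2*Y + 2*w) = 6 - 2*Y + 2*w)
G = -9068929/27540 (G = 43196/3240 - 46598/(6 - 2*109 + 2*174) = 43196*(1/3240) - 46598/(6 - 218 + 348) = 10799/810 - 46598/136 = 10799/810 - 46598*1/136 = 10799/810 - 23299/68 = -9068929/27540 ≈ -329.30)
1/G = 1/(-9068929/27540) = -27540/9068929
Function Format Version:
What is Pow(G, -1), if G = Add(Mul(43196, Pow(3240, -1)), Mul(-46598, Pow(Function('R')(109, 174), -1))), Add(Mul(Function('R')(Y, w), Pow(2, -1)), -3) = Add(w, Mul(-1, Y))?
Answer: Rational(-27540, 9068929) ≈ -0.0030367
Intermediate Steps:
Function('R')(Y, w) = Add(6, Mul(-2, Y), Mul(2, w)) (Function('R')(Y, w) = Add(6, Mul(2, Add(w, Mul(-1, Y)))) = Add(6, Add(Mul(-2, Y), Mul(2, w))) = Add(6, Mul(-2, Y), Mul(2, w)))
G = Rational(-9068929, 27540) (G = Add(Mul(43196, Pow(3240, -1)), Mul(-46598, Pow(Add(6, Mul(-2, 109), Mul(2, 174)), -1))) = Add(Mul(43196, Rational(1, 3240)), Mul(-46598, Pow(Add(6, -218, 348), -1))) = Add(Rational(10799, 810), Mul(-46598, Pow(136, -1))) = Add(Rational(10799, 810), Mul(-46598, Rational(1, 136))) = Add(Rational(10799, 810), Rational(-23299, 68)) = Rational(-9068929, 27540) ≈ -329.30)
Pow(G, -1) = Pow(Rational(-9068929, 27540), -1) = Rational(-27540, 9068929)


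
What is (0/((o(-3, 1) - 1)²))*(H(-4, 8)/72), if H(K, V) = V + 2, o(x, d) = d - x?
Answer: 0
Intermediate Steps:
H(K, V) = 2 + V
(0/((o(-3, 1) - 1)²))*(H(-4, 8)/72) = (0/(((1 - 1*(-3)) - 1)²))*((2 + 8)/72) = (0/(((1 + 3) - 1)²))*(10*(1/72)) = (0/((4 - 1)²))*(5/36) = (0/(3²))*(5/36) = (0/9)*(5/36) = (0*(⅑))*(5/36) = 0*(5/36) = 0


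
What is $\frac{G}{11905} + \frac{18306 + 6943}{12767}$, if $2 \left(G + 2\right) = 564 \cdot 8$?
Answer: $\frac{329366163}{151991135} \approx 2.167$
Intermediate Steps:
$G = 2254$ ($G = -2 + \frac{564 \cdot 8}{2} = -2 + \frac{1}{2} \cdot 4512 = -2 + 2256 = 2254$)
$\frac{G}{11905} + \frac{18306 + 6943}{12767} = \frac{2254}{11905} + \frac{18306 + 6943}{12767} = 2254 \cdot \frac{1}{11905} + 25249 \cdot \frac{1}{12767} = \frac{2254}{11905} + \frac{25249}{12767} = \frac{329366163}{151991135}$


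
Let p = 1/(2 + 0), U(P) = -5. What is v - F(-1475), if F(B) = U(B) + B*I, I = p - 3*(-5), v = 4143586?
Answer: 8332907/2 ≈ 4.1665e+6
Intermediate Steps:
p = ½ (p = 1/2 = ½ ≈ 0.50000)
I = 31/2 (I = ½ - 3*(-5) = ½ + 15 = 31/2 ≈ 15.500)
F(B) = -5 + 31*B/2 (F(B) = -5 + B*(31/2) = -5 + 31*B/2)
v - F(-1475) = 4143586 - (-5 + (31/2)*(-1475)) = 4143586 - (-5 - 45725/2) = 4143586 - 1*(-45735/2) = 4143586 + 45735/2 = 8332907/2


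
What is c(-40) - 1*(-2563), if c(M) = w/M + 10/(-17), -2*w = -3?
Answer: 3484829/1360 ≈ 2562.4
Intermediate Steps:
w = 3/2 (w = -½*(-3) = 3/2 ≈ 1.5000)
c(M) = -10/17 + 3/(2*M) (c(M) = 3/(2*M) + 10/(-17) = 3/(2*M) + 10*(-1/17) = 3/(2*M) - 10/17 = -10/17 + 3/(2*M))
c(-40) - 1*(-2563) = (1/34)*(51 - 20*(-40))/(-40) - 1*(-2563) = (1/34)*(-1/40)*(51 + 800) + 2563 = (1/34)*(-1/40)*851 + 2563 = -851/1360 + 2563 = 3484829/1360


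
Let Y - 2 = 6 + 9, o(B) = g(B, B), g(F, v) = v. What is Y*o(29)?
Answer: 493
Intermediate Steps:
o(B) = B
Y = 17 (Y = 2 + (6 + 9) = 2 + 15 = 17)
Y*o(29) = 17*29 = 493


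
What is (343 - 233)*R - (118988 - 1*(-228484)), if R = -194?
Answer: -368812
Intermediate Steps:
(343 - 233)*R - (118988 - 1*(-228484)) = (343 - 233)*(-194) - (118988 - 1*(-228484)) = 110*(-194) - (118988 + 228484) = -21340 - 1*347472 = -21340 - 347472 = -368812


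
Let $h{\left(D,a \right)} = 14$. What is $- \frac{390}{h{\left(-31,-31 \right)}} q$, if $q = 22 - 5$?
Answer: $- \frac{3315}{7} \approx -473.57$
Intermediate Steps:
$q = 17$
$- \frac{390}{h{\left(-31,-31 \right)}} q = - \frac{390}{14} \cdot 17 = \left(-390\right) \frac{1}{14} \cdot 17 = \left(- \frac{195}{7}\right) 17 = - \frac{3315}{7}$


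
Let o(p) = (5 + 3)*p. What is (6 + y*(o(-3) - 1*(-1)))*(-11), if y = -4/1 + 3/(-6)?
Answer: -2409/2 ≈ -1204.5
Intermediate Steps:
o(p) = 8*p
y = -9/2 (y = -4*1 + 3*(-⅙) = -4 - ½ = -9/2 ≈ -4.5000)
(6 + y*(o(-3) - 1*(-1)))*(-11) = (6 - 9*(8*(-3) - 1*(-1))/2)*(-11) = (6 - 9*(-24 + 1)/2)*(-11) = (6 - 9/2*(-23))*(-11) = (6 + 207/2)*(-11) = (219/2)*(-11) = -2409/2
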